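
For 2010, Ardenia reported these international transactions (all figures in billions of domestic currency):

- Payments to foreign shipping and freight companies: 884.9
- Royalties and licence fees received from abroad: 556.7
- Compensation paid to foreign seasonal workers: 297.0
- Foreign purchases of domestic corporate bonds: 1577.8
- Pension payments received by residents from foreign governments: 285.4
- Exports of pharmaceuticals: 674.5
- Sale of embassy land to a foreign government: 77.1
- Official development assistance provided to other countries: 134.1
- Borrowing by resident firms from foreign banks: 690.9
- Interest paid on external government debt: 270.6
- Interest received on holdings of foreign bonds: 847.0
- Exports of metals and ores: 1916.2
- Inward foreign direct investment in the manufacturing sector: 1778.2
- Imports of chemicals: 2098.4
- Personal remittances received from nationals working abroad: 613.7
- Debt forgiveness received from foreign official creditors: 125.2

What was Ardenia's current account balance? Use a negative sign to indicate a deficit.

Goods: -2098.4 + 674.5 + 1916.2 = 492.3
Services: 556.7 - 884.9 = -328.2
Primary income: 847.0 - 297.0 - 270.6 = 279.4
Secondary income: 285.4 - 134.1 + 613.7 = 765.0
Current account = 492.3 + (-328.2) + 279.4 + 765.0 = 1208.5
(Excluded from the current account — financial account: foreign purchases of domestic corporate bonds 1577.8, borrowing by resident firms from foreign banks 690.9, inward foreign direct investment in the manufacturing sector 1778.2; capital account: sale of embassy land to a foreign government 77.1, debt forgiveness received from foreign official creditors 125.2.)

1208.5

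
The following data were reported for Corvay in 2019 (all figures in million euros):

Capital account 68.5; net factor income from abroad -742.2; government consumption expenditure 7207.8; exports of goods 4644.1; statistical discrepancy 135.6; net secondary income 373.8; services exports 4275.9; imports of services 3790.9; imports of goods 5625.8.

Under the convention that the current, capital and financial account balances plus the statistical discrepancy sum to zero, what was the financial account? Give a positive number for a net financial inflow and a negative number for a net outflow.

Goods balance = 4644.1 - 5625.8 = -981.7
Services balance = 4275.9 - 3790.9 = 485.0
Trade balance (goods + services) = -981.7 + 485.0 = -496.7
Net primary income = -742.2
Net secondary income = 373.8
Current account = -496.7 + (-742.2) + 373.8 = -865.1
Financial account = -(-865.1 + 68.5 + 135.6) = 661.0

661.0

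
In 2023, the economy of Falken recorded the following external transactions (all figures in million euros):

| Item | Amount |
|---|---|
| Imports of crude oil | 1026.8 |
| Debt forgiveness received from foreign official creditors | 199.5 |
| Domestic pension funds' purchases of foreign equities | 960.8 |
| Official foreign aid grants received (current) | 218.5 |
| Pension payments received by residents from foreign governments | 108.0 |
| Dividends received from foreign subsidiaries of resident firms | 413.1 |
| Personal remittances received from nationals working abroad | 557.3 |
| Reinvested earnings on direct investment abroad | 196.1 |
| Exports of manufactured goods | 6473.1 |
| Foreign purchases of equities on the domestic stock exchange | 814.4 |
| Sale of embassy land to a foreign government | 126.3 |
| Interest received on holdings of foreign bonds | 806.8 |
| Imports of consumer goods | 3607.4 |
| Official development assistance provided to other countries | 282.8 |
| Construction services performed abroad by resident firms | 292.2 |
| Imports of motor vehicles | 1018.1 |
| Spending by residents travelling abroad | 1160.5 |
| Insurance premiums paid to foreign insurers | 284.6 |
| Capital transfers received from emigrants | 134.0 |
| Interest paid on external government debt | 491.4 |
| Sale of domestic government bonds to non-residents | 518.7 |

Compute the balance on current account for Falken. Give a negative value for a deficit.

Goods: -3607.4 + 6473.1 - 1018.1 - 1026.8 = 820.8
Services: -284.6 - 1160.5 + 292.2 = -1152.9
Primary income: 806.8 + 413.1 + 196.1 - 491.4 = 924.6
Secondary income: 108.0 + 218.5 + 557.3 - 282.8 = 601.0
Current account = 820.8 + (-1152.9) + 924.6 + 601.0 = 1193.5
(Excluded from the current account — capital account: debt forgiveness received from foreign official creditors 199.5, sale of embassy land to a foreign government 126.3, capital transfers received from emigrants 134.0; financial account: domestic pension funds' purchases of foreign equities 960.8, foreign purchases of equities on the domestic stock exchange 814.4, sale of domestic government bonds to non-residents 518.7.)

1193.5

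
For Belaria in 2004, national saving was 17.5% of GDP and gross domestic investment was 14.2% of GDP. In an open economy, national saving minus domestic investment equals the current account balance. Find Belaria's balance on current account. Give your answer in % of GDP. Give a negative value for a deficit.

S - I = CA (net lending to the rest of the world).
CA = S - I = 17.5 - 14.2 = 3.3

3.3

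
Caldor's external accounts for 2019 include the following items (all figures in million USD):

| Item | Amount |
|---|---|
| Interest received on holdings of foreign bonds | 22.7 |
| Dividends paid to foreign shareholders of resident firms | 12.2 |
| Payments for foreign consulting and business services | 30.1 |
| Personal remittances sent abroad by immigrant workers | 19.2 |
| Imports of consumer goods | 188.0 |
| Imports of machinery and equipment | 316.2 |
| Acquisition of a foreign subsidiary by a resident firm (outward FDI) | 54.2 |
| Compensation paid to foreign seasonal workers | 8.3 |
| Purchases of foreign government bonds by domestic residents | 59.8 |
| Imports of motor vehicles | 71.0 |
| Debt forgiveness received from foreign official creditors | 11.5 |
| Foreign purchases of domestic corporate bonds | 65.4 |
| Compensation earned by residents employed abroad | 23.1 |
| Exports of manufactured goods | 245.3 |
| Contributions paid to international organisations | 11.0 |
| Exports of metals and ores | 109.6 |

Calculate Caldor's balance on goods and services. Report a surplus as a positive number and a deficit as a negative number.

Goods: -188.0 + 109.6 - 71.0 - 316.2 + 245.3 = -220.3
Services: -30.1
Trade balance = -220.3 + (-30.1) = -250.4
(Excluded from the trade balance — primary income: interest received on holdings of foreign bonds 22.7, dividends paid to foreign shareholders of resident firms 12.2, compensation paid to foreign seasonal workers 8.3, compensation earned by residents employed abroad 23.1; secondary income: personal remittances sent abroad by immigrant workers 19.2, contributions paid to international organisations 11.0; financial account: acquisition of a foreign subsidiary by a resident firm (outward FDI) 54.2, purchases of foreign government bonds by domestic residents 59.8, foreign purchases of domestic corporate bonds 65.4; capital account: debt forgiveness received from foreign official creditors 11.5.)

-250.4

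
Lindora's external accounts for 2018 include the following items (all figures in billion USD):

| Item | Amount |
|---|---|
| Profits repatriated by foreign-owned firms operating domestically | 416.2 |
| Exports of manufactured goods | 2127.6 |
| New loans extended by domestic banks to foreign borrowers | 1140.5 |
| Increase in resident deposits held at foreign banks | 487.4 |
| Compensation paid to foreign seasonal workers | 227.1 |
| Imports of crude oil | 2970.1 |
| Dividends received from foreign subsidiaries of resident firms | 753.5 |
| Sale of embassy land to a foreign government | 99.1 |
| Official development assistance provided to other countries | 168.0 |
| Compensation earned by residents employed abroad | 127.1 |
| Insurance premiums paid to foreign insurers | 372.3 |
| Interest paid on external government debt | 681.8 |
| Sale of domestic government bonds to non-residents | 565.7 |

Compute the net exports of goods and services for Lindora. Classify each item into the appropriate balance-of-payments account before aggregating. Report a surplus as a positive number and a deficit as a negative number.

Goods: 2127.6 - 2970.1 = -842.5
Services: -372.3
Trade balance = -842.5 + (-372.3) = -1214.8
(Excluded from the trade balance — primary income: profits repatriated by foreign-owned firms operating domestically 416.2, compensation paid to foreign seasonal workers 227.1, dividends received from foreign subsidiaries of resident firms 753.5, compensation earned by residents employed abroad 127.1, interest paid on external government debt 681.8; financial account: new loans extended by domestic banks to foreign borrowers 1140.5, increase in resident deposits held at foreign banks 487.4, sale of domestic government bonds to non-residents 565.7; capital account: sale of embassy land to a foreign government 99.1; secondary income: official development assistance provided to other countries 168.0.)

-1214.8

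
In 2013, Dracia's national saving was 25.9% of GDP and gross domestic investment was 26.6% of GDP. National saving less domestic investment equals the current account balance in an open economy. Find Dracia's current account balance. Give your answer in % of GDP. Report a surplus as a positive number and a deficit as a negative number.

S - I = CA (net lending to the rest of the world).
CA = S - I = 25.9 - 26.6 = -0.7

-0.7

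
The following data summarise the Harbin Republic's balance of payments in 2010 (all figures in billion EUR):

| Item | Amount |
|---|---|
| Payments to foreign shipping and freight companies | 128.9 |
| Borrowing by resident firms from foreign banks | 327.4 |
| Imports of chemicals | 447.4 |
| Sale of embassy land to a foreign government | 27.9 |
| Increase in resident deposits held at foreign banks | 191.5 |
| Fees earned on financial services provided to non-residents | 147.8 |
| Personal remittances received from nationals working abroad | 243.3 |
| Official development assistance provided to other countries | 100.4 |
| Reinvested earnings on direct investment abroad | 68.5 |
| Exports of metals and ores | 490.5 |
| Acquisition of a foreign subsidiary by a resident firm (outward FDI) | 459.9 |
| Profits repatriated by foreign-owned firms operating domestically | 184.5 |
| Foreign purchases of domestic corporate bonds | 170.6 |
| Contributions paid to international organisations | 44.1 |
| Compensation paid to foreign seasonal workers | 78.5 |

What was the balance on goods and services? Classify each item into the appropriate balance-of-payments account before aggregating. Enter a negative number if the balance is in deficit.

62.0

Goods: -447.4 + 490.5 = 43.1
Services: -128.9 + 147.8 = 18.9
Trade balance = 43.1 + 18.9 = 62.0
(Excluded from the trade balance — financial account: borrowing by resident firms from foreign banks 327.4, increase in resident deposits held at foreign banks 191.5, acquisition of a foreign subsidiary by a resident firm (outward FDI) 459.9, foreign purchases of domestic corporate bonds 170.6; capital account: sale of embassy land to a foreign government 27.9; secondary income: personal remittances received from nationals working abroad 243.3, official development assistance provided to other countries 100.4, contributions paid to international organisations 44.1; primary income: reinvested earnings on direct investment abroad 68.5, profits repatriated by foreign-owned firms operating domestically 184.5, compensation paid to foreign seasonal workers 78.5.)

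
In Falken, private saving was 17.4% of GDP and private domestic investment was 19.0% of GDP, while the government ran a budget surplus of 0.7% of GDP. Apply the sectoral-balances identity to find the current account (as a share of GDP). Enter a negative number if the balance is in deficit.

By the sectoral-balances identity, CA = (S_private - I) + (T - G).
Private balance = 17.4 - 19.0 = -1.6
Government balance (T - G) = 0.7
CA = -1.6 + 0.7 = -0.9

-0.9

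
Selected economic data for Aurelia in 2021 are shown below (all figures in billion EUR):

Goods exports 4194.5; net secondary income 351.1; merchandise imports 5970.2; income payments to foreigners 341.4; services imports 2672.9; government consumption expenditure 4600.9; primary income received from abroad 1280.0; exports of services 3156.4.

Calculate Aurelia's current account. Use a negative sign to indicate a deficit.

-2.5

Goods balance = 4194.5 - 5970.2 = -1775.7
Services balance = 3156.4 - 2672.9 = 483.5
Trade balance (goods + services) = -1775.7 + 483.5 = -1292.2
Net primary income = 1280.0 - 341.4 = 938.6
Net secondary income = 351.1
Current account = -1292.2 + 938.6 + 351.1 = -2.5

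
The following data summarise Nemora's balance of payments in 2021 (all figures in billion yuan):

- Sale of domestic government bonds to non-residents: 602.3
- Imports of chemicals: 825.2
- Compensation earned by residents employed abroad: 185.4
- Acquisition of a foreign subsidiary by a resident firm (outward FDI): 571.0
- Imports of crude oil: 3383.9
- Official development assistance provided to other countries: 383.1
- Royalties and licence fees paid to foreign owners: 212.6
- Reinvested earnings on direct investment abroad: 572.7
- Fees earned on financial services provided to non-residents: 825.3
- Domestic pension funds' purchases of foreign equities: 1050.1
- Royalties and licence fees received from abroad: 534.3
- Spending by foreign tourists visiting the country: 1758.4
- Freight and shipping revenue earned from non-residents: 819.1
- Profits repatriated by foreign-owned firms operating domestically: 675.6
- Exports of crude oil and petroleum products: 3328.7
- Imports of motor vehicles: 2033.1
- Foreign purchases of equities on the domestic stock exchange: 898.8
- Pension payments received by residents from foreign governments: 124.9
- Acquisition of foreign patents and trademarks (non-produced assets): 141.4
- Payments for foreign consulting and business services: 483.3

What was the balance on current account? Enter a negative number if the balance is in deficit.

152.0

Goods: -825.2 - 2033.1 - 3383.9 + 3328.7 = -2913.5
Services: -483.3 + 819.1 + 1758.4 + 534.3 - 212.6 + 825.3 = 3241.2
Primary income: 185.4 + 572.7 - 675.6 = 82.5
Secondary income: -383.1 + 124.9 = -258.2
Current account = (-2913.5) + 3241.2 + 82.5 + (-258.2) = 152.0
(Excluded from the current account — financial account: sale of domestic government bonds to non-residents 602.3, acquisition of a foreign subsidiary by a resident firm (outward FDI) 571.0, domestic pension funds' purchases of foreign equities 1050.1, foreign purchases of equities on the domestic stock exchange 898.8; capital account: acquisition of foreign patents and trademarks (non-produced assets) 141.4.)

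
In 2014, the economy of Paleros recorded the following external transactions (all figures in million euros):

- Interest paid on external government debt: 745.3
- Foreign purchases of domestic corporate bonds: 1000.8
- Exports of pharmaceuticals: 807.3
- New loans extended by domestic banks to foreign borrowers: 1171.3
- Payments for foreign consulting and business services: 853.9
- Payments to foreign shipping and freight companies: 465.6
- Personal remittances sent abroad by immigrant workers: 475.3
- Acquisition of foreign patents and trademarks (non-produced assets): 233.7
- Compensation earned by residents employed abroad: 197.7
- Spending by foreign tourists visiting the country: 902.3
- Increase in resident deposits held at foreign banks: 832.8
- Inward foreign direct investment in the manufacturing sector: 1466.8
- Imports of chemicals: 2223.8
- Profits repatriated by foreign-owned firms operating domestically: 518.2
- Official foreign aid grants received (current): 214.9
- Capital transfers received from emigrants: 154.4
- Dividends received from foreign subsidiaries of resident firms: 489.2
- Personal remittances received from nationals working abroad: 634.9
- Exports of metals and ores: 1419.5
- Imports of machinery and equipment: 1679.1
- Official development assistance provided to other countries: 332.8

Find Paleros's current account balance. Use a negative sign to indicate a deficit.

Goods: 1419.5 + 807.3 - 2223.8 - 1679.1 = -1676.1
Services: -853.9 - 465.6 + 902.3 = -417.2
Primary income: 197.7 - 518.2 - 745.3 + 489.2 = -576.6
Secondary income: 634.9 - 475.3 - 332.8 + 214.9 = 41.7
Current account = (-1676.1) + (-417.2) + (-576.6) + 41.7 = -2628.2
(Excluded from the current account — financial account: foreign purchases of domestic corporate bonds 1000.8, new loans extended by domestic banks to foreign borrowers 1171.3, increase in resident deposits held at foreign banks 832.8, inward foreign direct investment in the manufacturing sector 1466.8; capital account: acquisition of foreign patents and trademarks (non-produced assets) 233.7, capital transfers received from emigrants 154.4.)

-2628.2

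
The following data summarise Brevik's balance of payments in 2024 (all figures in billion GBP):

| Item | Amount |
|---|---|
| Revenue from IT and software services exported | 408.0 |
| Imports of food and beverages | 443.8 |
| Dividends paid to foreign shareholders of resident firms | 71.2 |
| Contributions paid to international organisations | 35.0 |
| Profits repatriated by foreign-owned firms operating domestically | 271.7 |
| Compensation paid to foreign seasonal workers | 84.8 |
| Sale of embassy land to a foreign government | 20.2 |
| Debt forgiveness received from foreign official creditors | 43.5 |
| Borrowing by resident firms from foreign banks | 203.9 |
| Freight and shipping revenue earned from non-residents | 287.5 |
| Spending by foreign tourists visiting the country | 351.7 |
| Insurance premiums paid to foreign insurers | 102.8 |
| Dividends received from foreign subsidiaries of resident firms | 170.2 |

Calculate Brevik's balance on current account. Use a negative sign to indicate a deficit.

Goods: -443.8
Services: -102.8 + 351.7 + 287.5 + 408.0 = 944.4
Primary income: 170.2 - 84.8 - 71.2 - 271.7 = -257.5
Secondary income: -35.0
Current account = (-443.8) + 944.4 + (-257.5) + (-35.0) = 208.1
(Excluded from the current account — capital account: sale of embassy land to a foreign government 20.2, debt forgiveness received from foreign official creditors 43.5; financial account: borrowing by resident firms from foreign banks 203.9.)

208.1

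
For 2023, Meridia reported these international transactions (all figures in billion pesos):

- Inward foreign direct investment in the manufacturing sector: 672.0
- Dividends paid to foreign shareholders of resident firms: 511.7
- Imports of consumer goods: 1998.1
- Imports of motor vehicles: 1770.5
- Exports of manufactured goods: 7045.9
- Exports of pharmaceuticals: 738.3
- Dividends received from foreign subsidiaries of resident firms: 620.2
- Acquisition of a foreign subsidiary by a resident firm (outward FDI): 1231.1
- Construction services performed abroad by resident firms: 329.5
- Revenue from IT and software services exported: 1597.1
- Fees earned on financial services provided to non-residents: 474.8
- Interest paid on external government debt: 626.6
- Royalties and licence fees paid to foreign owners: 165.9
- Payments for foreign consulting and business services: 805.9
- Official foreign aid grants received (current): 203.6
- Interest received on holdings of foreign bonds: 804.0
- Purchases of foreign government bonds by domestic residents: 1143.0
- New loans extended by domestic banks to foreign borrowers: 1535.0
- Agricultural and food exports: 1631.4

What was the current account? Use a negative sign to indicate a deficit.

7566.1

Goods: 7045.9 - 1998.1 + 1631.4 + 738.3 - 1770.5 = 5647.0
Services: 1597.1 + 329.5 + 474.8 - 165.9 - 805.9 = 1429.6
Primary income: 620.2 - 626.6 + 804.0 - 511.7 = 285.9
Secondary income: 203.6
Current account = 5647.0 + 1429.6 + 285.9 + 203.6 = 7566.1
(Excluded from the current account — financial account: inward foreign direct investment in the manufacturing sector 672.0, acquisition of a foreign subsidiary by a resident firm (outward FDI) 1231.1, purchases of foreign government bonds by domestic residents 1143.0, new loans extended by domestic banks to foreign borrowers 1535.0.)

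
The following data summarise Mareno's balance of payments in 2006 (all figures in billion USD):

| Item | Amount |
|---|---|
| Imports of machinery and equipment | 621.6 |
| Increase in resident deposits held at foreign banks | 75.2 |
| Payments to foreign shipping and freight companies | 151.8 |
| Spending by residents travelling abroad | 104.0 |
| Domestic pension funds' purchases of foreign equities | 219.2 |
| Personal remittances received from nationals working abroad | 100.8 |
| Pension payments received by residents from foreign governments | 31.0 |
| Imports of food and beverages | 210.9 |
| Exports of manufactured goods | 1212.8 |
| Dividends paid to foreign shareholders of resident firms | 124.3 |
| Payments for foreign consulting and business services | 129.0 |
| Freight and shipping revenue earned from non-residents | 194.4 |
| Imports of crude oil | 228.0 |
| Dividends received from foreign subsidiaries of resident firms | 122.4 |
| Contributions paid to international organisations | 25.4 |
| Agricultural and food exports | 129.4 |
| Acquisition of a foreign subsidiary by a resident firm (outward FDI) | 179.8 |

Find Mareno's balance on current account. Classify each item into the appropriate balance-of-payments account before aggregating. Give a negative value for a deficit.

Goods: -621.6 + 1212.8 - 210.9 - 228.0 + 129.4 = 281.7
Services: -129.0 + 194.4 - 151.8 - 104.0 = -190.4
Primary income: 122.4 - 124.3 = -1.9
Secondary income: 100.8 + 31.0 - 25.4 = 106.4
Current account = 281.7 + (-190.4) + (-1.9) + 106.4 = 195.8
(Excluded from the current account — financial account: increase in resident deposits held at foreign banks 75.2, domestic pension funds' purchases of foreign equities 219.2, acquisition of a foreign subsidiary by a resident firm (outward FDI) 179.8.)

195.8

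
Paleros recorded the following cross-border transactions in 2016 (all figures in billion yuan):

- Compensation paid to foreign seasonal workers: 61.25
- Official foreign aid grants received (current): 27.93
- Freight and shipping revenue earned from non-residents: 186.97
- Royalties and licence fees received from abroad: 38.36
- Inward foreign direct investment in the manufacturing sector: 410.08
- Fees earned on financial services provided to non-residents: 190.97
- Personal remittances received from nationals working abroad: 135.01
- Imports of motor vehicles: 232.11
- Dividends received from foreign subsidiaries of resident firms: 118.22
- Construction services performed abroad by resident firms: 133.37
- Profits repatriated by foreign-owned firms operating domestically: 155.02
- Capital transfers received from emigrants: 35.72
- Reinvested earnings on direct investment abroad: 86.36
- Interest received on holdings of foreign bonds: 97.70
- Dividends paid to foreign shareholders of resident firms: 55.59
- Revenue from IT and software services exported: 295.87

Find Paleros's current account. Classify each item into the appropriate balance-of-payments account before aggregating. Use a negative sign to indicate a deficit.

Goods: -232.11
Services: 295.87 + 133.37 + 38.36 + 186.97 + 190.97 = 845.54
Primary income: -61.25 - 155.02 + 118.22 + 97.70 - 55.59 + 86.36 = 30.42
Secondary income: 135.01 + 27.93 = 162.94
Current account = (-232.11) + 845.54 + 30.42 + 162.94 = 806.79
(Excluded from the current account — financial account: inward foreign direct investment in the manufacturing sector 410.08; capital account: capital transfers received from emigrants 35.72.)

806.79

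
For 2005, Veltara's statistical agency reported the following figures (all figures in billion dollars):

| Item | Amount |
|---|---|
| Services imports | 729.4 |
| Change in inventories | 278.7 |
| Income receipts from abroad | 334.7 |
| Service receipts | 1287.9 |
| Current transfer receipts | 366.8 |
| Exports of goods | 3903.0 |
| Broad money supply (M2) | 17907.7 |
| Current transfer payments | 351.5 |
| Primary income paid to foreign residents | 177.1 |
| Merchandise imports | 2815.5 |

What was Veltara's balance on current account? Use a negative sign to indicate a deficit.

Goods balance = 3903.0 - 2815.5 = 1087.5
Services balance = 1287.9 - 729.4 = 558.5
Trade balance (goods + services) = 1087.5 + 558.5 = 1646.0
Net primary income = 334.7 - 177.1 = 157.6
Net secondary income = 366.8 - 351.5 = 15.3
Current account = 1646.0 + 157.6 + 15.3 = 1818.9

1818.9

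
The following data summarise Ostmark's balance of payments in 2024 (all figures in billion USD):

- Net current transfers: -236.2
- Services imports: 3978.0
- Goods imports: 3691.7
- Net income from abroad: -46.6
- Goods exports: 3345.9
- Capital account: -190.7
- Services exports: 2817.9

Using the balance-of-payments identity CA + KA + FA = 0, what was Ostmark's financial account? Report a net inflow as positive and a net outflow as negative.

Goods balance = 3345.9 - 3691.7 = -345.8
Services balance = 2817.9 - 3978.0 = -1160.1
Trade balance (goods + services) = -345.8 + (-1160.1) = -1505.9
Net primary income = -46.6
Net secondary income = -236.2
Current account = -1505.9 + (-46.6) + (-236.2) = -1788.7
Financial account = -(-1788.7 + (-190.7)) = 1979.4

1979.4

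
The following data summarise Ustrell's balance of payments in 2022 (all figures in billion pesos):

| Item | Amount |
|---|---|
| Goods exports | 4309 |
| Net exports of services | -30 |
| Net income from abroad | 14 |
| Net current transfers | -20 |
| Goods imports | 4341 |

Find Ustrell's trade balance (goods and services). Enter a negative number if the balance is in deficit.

-62

Goods balance = 4309 - 4341 = -32
Services balance = -30
Trade balance (goods + services) = -32 + (-30) = -62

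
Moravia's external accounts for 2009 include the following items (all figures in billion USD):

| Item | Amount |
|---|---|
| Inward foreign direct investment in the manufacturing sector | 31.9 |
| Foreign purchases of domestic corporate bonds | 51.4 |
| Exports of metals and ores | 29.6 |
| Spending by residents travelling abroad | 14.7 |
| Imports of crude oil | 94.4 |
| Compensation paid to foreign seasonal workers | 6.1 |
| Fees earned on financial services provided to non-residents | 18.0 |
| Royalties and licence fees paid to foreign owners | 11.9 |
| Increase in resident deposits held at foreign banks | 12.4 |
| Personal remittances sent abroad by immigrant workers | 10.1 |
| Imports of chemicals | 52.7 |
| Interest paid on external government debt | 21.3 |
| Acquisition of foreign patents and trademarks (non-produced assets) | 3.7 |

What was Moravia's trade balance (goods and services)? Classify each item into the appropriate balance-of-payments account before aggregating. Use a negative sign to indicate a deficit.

Goods: 29.6 - 94.4 - 52.7 = -117.5
Services: -14.7 - 11.9 + 18.0 = -8.6
Trade balance = -117.5 + (-8.6) = -126.1
(Excluded from the trade balance — financial account: inward foreign direct investment in the manufacturing sector 31.9, foreign purchases of domestic corporate bonds 51.4, increase in resident deposits held at foreign banks 12.4; primary income: compensation paid to foreign seasonal workers 6.1, interest paid on external government debt 21.3; secondary income: personal remittances sent abroad by immigrant workers 10.1; capital account: acquisition of foreign patents and trademarks (non-produced assets) 3.7.)

-126.1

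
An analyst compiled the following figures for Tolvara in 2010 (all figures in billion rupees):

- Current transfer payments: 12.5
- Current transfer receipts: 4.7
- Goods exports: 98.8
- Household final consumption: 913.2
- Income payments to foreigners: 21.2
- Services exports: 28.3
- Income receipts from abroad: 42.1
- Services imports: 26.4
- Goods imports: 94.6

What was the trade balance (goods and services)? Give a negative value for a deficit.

6.1

Goods balance = 98.8 - 94.6 = 4.2
Services balance = 28.3 - 26.4 = 1.9
Trade balance (goods + services) = 4.2 + 1.9 = 6.1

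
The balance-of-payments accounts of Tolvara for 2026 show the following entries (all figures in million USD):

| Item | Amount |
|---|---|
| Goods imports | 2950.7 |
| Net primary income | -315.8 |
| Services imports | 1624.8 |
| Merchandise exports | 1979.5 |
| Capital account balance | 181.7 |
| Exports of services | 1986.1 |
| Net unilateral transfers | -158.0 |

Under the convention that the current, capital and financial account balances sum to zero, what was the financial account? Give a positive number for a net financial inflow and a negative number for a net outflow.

Goods balance = 1979.5 - 2950.7 = -971.2
Services balance = 1986.1 - 1624.8 = 361.3
Trade balance (goods + services) = -971.2 + 361.3 = -609.9
Net primary income = -315.8
Net secondary income = -158.0
Current account = -609.9 + (-315.8) + (-158.0) = -1083.7
Financial account = -(-1083.7 + 181.7) = 902.0

902.0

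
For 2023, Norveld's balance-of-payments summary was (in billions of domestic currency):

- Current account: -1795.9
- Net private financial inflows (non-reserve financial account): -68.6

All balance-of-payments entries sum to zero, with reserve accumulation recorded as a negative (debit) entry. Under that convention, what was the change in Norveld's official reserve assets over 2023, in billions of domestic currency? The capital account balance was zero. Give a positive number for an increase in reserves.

Official reserve transactions balance = -((-1795.9) + (-68.6)) = 1864.5
An accumulation of reserves is recorded as a debit (negative entry), so the change in the stock of reserves is the negative of that balance.
Change in official reserves = -(1864.5) = -1864.5

-1864.5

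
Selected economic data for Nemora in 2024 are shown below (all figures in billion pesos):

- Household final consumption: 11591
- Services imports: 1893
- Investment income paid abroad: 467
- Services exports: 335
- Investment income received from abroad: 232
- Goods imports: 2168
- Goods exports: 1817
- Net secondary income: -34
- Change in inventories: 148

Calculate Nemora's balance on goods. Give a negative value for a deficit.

Goods balance = 1817 - 2168 = -351

-351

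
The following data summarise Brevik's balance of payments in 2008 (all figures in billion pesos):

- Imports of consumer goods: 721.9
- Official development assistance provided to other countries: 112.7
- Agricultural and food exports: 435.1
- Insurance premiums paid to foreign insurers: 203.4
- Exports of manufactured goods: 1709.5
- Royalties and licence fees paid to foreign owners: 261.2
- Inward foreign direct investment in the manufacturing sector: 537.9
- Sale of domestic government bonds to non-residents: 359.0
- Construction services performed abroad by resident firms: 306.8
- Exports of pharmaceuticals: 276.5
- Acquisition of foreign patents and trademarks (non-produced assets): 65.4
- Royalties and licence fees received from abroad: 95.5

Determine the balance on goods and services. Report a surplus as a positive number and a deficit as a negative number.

Goods: 1709.5 + 435.1 + 276.5 - 721.9 = 1699.2
Services: -203.4 - 261.2 + 306.8 + 95.5 = -62.3
Trade balance = 1699.2 + (-62.3) = 1636.9
(Excluded from the trade balance — secondary income: official development assistance provided to other countries 112.7; financial account: inward foreign direct investment in the manufacturing sector 537.9, sale of domestic government bonds to non-residents 359.0; capital account: acquisition of foreign patents and trademarks (non-produced assets) 65.4.)

1636.9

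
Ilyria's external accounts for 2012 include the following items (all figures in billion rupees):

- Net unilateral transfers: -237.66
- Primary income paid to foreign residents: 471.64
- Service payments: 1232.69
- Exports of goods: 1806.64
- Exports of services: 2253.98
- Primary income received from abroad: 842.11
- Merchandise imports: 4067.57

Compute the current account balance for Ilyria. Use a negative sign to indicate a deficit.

-1106.83

Goods balance = 1806.64 - 4067.57 = -2260.93
Services balance = 2253.98 - 1232.69 = 1021.29
Trade balance (goods + services) = -2260.93 + 1021.29 = -1239.64
Net primary income = 842.11 - 471.64 = 370.47
Net secondary income = -237.66
Current account = -1239.64 + 370.47 + (-237.66) = -1106.83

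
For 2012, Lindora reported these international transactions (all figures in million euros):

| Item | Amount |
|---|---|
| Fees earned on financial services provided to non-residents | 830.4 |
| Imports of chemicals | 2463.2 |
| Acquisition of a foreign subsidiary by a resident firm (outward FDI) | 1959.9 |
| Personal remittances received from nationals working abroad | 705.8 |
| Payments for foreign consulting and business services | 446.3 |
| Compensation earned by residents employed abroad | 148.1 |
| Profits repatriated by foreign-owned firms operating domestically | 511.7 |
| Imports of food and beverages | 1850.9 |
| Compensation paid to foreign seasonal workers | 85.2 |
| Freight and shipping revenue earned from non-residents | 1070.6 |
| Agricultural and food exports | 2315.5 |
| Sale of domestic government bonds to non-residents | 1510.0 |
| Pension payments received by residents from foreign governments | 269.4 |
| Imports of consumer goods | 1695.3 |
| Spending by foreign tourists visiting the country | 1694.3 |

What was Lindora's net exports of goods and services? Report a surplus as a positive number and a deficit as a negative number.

-544.9

Goods: -1850.9 + 2315.5 - 2463.2 - 1695.3 = -3693.9
Services: 830.4 + 1694.3 - 446.3 + 1070.6 = 3149.0
Trade balance = -3693.9 + 3149.0 = -544.9
(Excluded from the trade balance — financial account: acquisition of a foreign subsidiary by a resident firm (outward FDI) 1959.9, sale of domestic government bonds to non-residents 1510.0; secondary income: personal remittances received from nationals working abroad 705.8, pension payments received by residents from foreign governments 269.4; primary income: compensation earned by residents employed abroad 148.1, profits repatriated by foreign-owned firms operating domestically 511.7, compensation paid to foreign seasonal workers 85.2.)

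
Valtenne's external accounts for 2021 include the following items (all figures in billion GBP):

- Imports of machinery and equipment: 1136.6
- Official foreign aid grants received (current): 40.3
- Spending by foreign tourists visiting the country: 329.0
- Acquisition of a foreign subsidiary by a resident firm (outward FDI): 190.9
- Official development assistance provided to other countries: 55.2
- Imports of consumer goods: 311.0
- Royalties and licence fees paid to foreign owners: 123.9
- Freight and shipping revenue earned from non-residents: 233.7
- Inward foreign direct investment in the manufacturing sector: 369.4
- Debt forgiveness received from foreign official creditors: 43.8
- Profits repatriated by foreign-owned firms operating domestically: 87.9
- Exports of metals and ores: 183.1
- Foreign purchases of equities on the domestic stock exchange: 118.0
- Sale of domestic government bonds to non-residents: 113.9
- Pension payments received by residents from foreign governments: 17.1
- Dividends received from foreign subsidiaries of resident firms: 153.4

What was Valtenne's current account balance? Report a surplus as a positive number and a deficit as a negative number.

-758.0

Goods: -1136.6 + 183.1 - 311.0 = -1264.5
Services: 233.7 - 123.9 + 329.0 = 438.8
Primary income: -87.9 + 153.4 = 65.5
Secondary income: 40.3 - 55.2 + 17.1 = 2.2
Current account = (-1264.5) + 438.8 + 65.5 + 2.2 = -758.0
(Excluded from the current account — financial account: acquisition of a foreign subsidiary by a resident firm (outward FDI) 190.9, inward foreign direct investment in the manufacturing sector 369.4, foreign purchases of equities on the domestic stock exchange 118.0, sale of domestic government bonds to non-residents 113.9; capital account: debt forgiveness received from foreign official creditors 43.8.)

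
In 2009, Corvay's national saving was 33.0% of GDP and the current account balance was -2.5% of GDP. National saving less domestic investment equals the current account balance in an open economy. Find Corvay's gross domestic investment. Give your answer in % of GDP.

I = S - CA = 33.0 - (-2.5) = 35.5

35.5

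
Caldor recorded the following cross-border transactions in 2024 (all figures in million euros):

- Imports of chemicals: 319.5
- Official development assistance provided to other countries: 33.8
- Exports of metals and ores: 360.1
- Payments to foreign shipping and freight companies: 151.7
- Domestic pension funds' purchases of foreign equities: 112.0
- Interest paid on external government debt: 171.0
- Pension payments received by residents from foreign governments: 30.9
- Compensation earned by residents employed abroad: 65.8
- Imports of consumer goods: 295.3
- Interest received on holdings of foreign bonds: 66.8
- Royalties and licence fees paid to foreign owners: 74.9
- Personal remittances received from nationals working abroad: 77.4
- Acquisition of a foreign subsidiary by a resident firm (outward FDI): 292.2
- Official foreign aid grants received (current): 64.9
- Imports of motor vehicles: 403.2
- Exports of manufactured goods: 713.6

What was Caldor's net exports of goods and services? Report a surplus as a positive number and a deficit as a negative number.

-170.9

Goods: 713.6 - 403.2 + 360.1 - 295.3 - 319.5 = 55.7
Services: -151.7 - 74.9 = -226.6
Trade balance = 55.7 + (-226.6) = -170.9
(Excluded from the trade balance — secondary income: official development assistance provided to other countries 33.8, pension payments received by residents from foreign governments 30.9, personal remittances received from nationals working abroad 77.4, official foreign aid grants received (current) 64.9; financial account: domestic pension funds' purchases of foreign equities 112.0, acquisition of a foreign subsidiary by a resident firm (outward FDI) 292.2; primary income: interest paid on external government debt 171.0, compensation earned by residents employed abroad 65.8, interest received on holdings of foreign bonds 66.8.)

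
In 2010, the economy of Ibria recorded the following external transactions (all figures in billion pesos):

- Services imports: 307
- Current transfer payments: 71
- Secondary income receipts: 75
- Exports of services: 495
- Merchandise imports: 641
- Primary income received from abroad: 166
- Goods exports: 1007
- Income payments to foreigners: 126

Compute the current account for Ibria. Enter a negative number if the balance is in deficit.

Goods balance = 1007 - 641 = 366
Services balance = 495 - 307 = 188
Trade balance (goods + services) = 366 + 188 = 554
Net primary income = 166 - 126 = 40
Net secondary income = 75 - 71 = 4
Current account = 554 + 40 + 4 = 598

598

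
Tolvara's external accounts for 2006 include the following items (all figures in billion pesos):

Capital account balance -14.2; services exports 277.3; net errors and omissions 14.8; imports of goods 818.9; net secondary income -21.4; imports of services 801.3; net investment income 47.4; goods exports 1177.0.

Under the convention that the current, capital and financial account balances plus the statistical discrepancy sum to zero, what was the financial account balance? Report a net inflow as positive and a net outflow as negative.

139.3

Goods balance = 1177.0 - 818.9 = 358.1
Services balance = 277.3 - 801.3 = -524.0
Trade balance (goods + services) = 358.1 + (-524.0) = -165.9
Net primary income = 47.4
Net secondary income = -21.4
Current account = -165.9 + 47.4 + (-21.4) = -139.9
Financial account = -(-139.9 + (-14.2) + 14.8) = 139.3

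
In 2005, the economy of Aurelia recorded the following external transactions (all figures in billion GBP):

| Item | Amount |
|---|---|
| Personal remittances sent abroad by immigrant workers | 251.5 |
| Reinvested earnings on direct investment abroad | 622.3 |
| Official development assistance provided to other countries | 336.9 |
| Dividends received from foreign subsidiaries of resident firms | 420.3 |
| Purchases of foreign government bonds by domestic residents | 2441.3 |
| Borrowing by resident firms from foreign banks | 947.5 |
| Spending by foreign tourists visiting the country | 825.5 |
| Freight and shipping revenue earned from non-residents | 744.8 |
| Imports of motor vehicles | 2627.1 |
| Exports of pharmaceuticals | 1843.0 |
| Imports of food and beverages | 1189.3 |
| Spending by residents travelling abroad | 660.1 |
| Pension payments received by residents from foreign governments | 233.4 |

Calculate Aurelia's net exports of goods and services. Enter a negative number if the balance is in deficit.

-1063.2

Goods: -1189.3 - 2627.1 + 1843.0 = -1973.4
Services: -660.1 + 744.8 + 825.5 = 910.2
Trade balance = -1973.4 + 910.2 = -1063.2
(Excluded from the trade balance — secondary income: personal remittances sent abroad by immigrant workers 251.5, official development assistance provided to other countries 336.9, pension payments received by residents from foreign governments 233.4; primary income: reinvested earnings on direct investment abroad 622.3, dividends received from foreign subsidiaries of resident firms 420.3; financial account: purchases of foreign government bonds by domestic residents 2441.3, borrowing by resident firms from foreign banks 947.5.)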